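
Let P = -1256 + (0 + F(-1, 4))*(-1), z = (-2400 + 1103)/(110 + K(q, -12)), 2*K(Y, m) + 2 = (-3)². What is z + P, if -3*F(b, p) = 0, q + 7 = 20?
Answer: -287706/227 ≈ -1267.4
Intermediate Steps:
q = 13 (q = -7 + 20 = 13)
F(b, p) = 0 (F(b, p) = -⅓*0 = 0)
K(Y, m) = 7/2 (K(Y, m) = -1 + (½)*(-3)² = -1 + (½)*9 = -1 + 9/2 = 7/2)
z = -2594/227 (z = (-2400 + 1103)/(110 + 7/2) = -1297/227/2 = -1297*2/227 = -2594/227 ≈ -11.427)
P = -1256 (P = -1256 + (0 + 0)*(-1) = -1256 + 0*(-1) = -1256 + 0 = -1256)
z + P = -2594/227 - 1256 = -287706/227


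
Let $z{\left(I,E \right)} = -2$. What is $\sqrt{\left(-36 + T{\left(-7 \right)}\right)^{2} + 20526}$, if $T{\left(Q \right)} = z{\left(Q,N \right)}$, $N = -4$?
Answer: $13 \sqrt{130} \approx 148.22$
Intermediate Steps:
$T{\left(Q \right)} = -2$
$\sqrt{\left(-36 + T{\left(-7 \right)}\right)^{2} + 20526} = \sqrt{\left(-36 - 2\right)^{2} + 20526} = \sqrt{\left(-38\right)^{2} + 20526} = \sqrt{1444 + 20526} = \sqrt{21970} = 13 \sqrt{130}$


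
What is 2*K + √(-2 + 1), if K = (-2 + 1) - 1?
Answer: -4 + I ≈ -4.0 + 1.0*I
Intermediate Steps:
K = -2 (K = -1 - 1 = -2)
2*K + √(-2 + 1) = 2*(-2) + √(-2 + 1) = -4 + √(-1) = -4 + I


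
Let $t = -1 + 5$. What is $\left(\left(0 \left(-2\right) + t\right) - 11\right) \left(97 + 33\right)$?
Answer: $-910$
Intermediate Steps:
$t = 4$
$\left(\left(0 \left(-2\right) + t\right) - 11\right) \left(97 + 33\right) = \left(\left(0 \left(-2\right) + 4\right) - 11\right) \left(97 + 33\right) = \left(\left(0 + 4\right) - 11\right) 130 = \left(4 - 11\right) 130 = \left(-7\right) 130 = -910$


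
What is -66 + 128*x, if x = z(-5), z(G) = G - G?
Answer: -66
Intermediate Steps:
z(G) = 0
x = 0
-66 + 128*x = -66 + 128*0 = -66 + 0 = -66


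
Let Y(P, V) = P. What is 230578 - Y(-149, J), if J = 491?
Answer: 230727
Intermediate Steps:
230578 - Y(-149, J) = 230578 - 1*(-149) = 230578 + 149 = 230727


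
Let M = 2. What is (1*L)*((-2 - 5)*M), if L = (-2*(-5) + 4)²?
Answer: -2744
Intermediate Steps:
L = 196 (L = (10 + 4)² = 14² = 196)
(1*L)*((-2 - 5)*M) = (1*196)*((-2 - 5)*2) = 196*(-7*2) = 196*(-14) = -2744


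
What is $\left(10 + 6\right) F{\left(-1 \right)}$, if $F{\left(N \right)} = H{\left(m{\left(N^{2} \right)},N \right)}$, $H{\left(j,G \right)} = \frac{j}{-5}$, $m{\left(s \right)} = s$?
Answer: $- \frac{16}{5} \approx -3.2$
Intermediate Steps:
$H{\left(j,G \right)} = - \frac{j}{5}$ ($H{\left(j,G \right)} = j \left(- \frac{1}{5}\right) = - \frac{j}{5}$)
$F{\left(N \right)} = - \frac{N^{2}}{5}$
$\left(10 + 6\right) F{\left(-1 \right)} = \left(10 + 6\right) \left(- \frac{\left(-1\right)^{2}}{5}\right) = 16 \left(\left(- \frac{1}{5}\right) 1\right) = 16 \left(- \frac{1}{5}\right) = - \frac{16}{5}$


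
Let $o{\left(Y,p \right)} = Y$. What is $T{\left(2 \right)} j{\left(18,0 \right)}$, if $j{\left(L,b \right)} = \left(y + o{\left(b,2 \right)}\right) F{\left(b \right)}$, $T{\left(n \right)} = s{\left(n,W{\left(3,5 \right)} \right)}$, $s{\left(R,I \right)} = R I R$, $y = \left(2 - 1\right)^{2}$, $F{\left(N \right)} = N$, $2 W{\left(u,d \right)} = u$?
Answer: $0$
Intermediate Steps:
$W{\left(u,d \right)} = \frac{u}{2}$
$y = 1$ ($y = 1^{2} = 1$)
$s{\left(R,I \right)} = I R^{2}$ ($s{\left(R,I \right)} = I R R = I R^{2}$)
$T{\left(n \right)} = \frac{3 n^{2}}{2}$ ($T{\left(n \right)} = \frac{1}{2} \cdot 3 n^{2} = \frac{3 n^{2}}{2}$)
$j{\left(L,b \right)} = b \left(1 + b\right)$ ($j{\left(L,b \right)} = \left(1 + b\right) b = b \left(1 + b\right)$)
$T{\left(2 \right)} j{\left(18,0 \right)} = \frac{3 \cdot 2^{2}}{2} \cdot 0 \left(1 + 0\right) = \frac{3}{2} \cdot 4 \cdot 0 \cdot 1 = 6 \cdot 0 = 0$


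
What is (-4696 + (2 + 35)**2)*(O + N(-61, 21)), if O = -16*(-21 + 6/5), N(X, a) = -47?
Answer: -4488123/5 ≈ -8.9763e+5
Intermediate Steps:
O = 1584/5 (O = -16*(-21 + (1/5)*6) = -16*(-21 + 6/5) = -16*(-99/5) = 1584/5 ≈ 316.80)
(-4696 + (2 + 35)**2)*(O + N(-61, 21)) = (-4696 + (2 + 35)**2)*(1584/5 - 47) = (-4696 + 37**2)*(1349/5) = (-4696 + 1369)*(1349/5) = -3327*1349/5 = -4488123/5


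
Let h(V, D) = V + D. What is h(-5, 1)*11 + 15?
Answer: -29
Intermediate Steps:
h(V, D) = D + V
h(-5, 1)*11 + 15 = (1 - 5)*11 + 15 = -4*11 + 15 = -44 + 15 = -29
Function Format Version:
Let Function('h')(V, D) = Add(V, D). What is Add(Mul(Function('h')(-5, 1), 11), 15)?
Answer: -29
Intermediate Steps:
Function('h')(V, D) = Add(D, V)
Add(Mul(Function('h')(-5, 1), 11), 15) = Add(Mul(Add(1, -5), 11), 15) = Add(Mul(-4, 11), 15) = Add(-44, 15) = -29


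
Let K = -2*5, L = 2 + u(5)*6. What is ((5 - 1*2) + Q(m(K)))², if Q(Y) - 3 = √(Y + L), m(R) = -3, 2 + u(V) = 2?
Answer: (6 + I)² ≈ 35.0 + 12.0*I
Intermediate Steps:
u(V) = 0 (u(V) = -2 + 2 = 0)
L = 2 (L = 2 + 0*6 = 2 + 0 = 2)
K = -10
Q(Y) = 3 + √(2 + Y) (Q(Y) = 3 + √(Y + 2) = 3 + √(2 + Y))
((5 - 1*2) + Q(m(K)))² = ((5 - 1*2) + (3 + √(2 - 3)))² = ((5 - 2) + (3 + √(-1)))² = (3 + (3 + I))² = (6 + I)²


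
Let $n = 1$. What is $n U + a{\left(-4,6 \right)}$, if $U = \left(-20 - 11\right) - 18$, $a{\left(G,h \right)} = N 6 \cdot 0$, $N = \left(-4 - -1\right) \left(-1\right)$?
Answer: $-49$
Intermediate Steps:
$N = 3$ ($N = \left(-4 + 1\right) \left(-1\right) = \left(-3\right) \left(-1\right) = 3$)
$a{\left(G,h \right)} = 0$ ($a{\left(G,h \right)} = 3 \cdot 6 \cdot 0 = 18 \cdot 0 = 0$)
$U = -49$ ($U = -31 - 18 = -49$)
$n U + a{\left(-4,6 \right)} = 1 \left(-49\right) + 0 = -49 + 0 = -49$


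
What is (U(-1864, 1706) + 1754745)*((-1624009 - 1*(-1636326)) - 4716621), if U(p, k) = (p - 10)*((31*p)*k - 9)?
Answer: -869072001839008528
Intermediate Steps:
U(p, k) = (-10 + p)*(-9 + 31*k*p) (U(p, k) = (-10 + p)*(31*k*p - 9) = (-10 + p)*(-9 + 31*k*p))
(U(-1864, 1706) + 1754745)*((-1624009 - 1*(-1636326)) - 4716621) = ((90 - 9*(-1864) - 310*1706*(-1864) + 31*1706*(-1864)²) + 1754745)*((-1624009 - 1*(-1636326)) - 4716621) = ((90 + 16776 + 985795040 + 31*1706*3474496) + 1754745)*((-1624009 + 1636326) - 4716621) = ((90 + 16776 + 985795040 + 183752195456) + 1754745)*(12317 - 4716621) = (184738007362 + 1754745)*(-4704304) = 184739762107*(-4704304) = -869072001839008528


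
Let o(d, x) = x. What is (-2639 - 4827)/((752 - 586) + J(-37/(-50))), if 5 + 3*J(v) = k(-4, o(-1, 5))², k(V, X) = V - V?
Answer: -22398/493 ≈ -45.432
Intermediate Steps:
k(V, X) = 0
J(v) = -5/3 (J(v) = -5/3 + (⅓)*0² = -5/3 + (⅓)*0 = -5/3 + 0 = -5/3)
(-2639 - 4827)/((752 - 586) + J(-37/(-50))) = (-2639 - 4827)/((752 - 586) - 5/3) = -7466/(166 - 5/3) = -7466/493/3 = -7466*3/493 = -22398/493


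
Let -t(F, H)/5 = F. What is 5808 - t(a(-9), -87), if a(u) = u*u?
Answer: 6213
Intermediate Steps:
a(u) = u**2
t(F, H) = -5*F
5808 - t(a(-9), -87) = 5808 - (-5)*(-9)**2 = 5808 - (-5)*81 = 5808 - 1*(-405) = 5808 + 405 = 6213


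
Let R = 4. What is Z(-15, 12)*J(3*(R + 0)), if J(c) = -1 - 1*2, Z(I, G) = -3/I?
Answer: -3/5 ≈ -0.60000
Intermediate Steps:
J(c) = -3 (J(c) = -1 - 2 = -3)
Z(-15, 12)*J(3*(R + 0)) = -3/(-15)*(-3) = -3*(-1/15)*(-3) = (1/5)*(-3) = -3/5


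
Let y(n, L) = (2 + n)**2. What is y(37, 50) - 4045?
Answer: -2524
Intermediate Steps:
y(37, 50) - 4045 = (2 + 37)**2 - 4045 = 39**2 - 4045 = 1521 - 4045 = -2524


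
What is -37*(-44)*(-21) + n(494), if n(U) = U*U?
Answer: 209848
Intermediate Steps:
n(U) = U**2
-37*(-44)*(-21) + n(494) = -37*(-44)*(-21) + 494**2 = -(-1628)*(-21) + 244036 = -1*34188 + 244036 = -34188 + 244036 = 209848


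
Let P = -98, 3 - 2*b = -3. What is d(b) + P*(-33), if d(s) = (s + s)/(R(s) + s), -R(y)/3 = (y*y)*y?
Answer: 42041/13 ≈ 3233.9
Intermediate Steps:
b = 3 (b = 3/2 - ½*(-3) = 3/2 + 3/2 = 3)
R(y) = -3*y³ (R(y) = -3*y*y*y = -3*y²*y = -3*y³)
d(s) = 2*s/(s - 3*s³) (d(s) = (s + s)/(-3*s³ + s) = (2*s)/(s - 3*s³) = 2*s/(s - 3*s³))
d(b) + P*(-33) = -2/(-1 + 3*3²) - 98*(-33) = -2/(-1 + 3*9) + 3234 = -2/(-1 + 27) + 3234 = -2/26 + 3234 = -2*1/26 + 3234 = -1/13 + 3234 = 42041/13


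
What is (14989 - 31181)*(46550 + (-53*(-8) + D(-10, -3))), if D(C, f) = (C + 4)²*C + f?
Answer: -754725312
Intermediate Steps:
D(C, f) = f + C*(4 + C)² (D(C, f) = (4 + C)²*C + f = C*(4 + C)² + f = f + C*(4 + C)²)
(14989 - 31181)*(46550 + (-53*(-8) + D(-10, -3))) = (14989 - 31181)*(46550 + (-53*(-8) + (-3 - 10*(4 - 10)²))) = -16192*(46550 + (424 + (-3 - 10*(-6)²))) = -16192*(46550 + (424 + (-3 - 10*36))) = -16192*(46550 + (424 + (-3 - 360))) = -16192*(46550 + (424 - 363)) = -16192*(46550 + 61) = -16192*46611 = -754725312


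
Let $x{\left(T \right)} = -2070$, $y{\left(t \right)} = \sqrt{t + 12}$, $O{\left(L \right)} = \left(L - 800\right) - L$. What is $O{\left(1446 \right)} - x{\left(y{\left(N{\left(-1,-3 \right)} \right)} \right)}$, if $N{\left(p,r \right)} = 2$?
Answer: $1270$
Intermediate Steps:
$O{\left(L \right)} = -800$ ($O{\left(L \right)} = \left(-800 + L\right) - L = -800$)
$y{\left(t \right)} = \sqrt{12 + t}$
$O{\left(1446 \right)} - x{\left(y{\left(N{\left(-1,-3 \right)} \right)} \right)} = -800 - -2070 = -800 + 2070 = 1270$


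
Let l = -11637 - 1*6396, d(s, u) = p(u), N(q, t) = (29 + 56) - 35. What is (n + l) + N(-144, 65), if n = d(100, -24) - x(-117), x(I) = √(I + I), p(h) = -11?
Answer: -17994 - 3*I*√26 ≈ -17994.0 - 15.297*I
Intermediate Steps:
N(q, t) = 50 (N(q, t) = 85 - 35 = 50)
d(s, u) = -11
x(I) = √2*√I (x(I) = √(2*I) = √2*√I)
n = -11 - 3*I*√26 (n = -11 - √2*√(-117) = -11 - √2*3*I*√13 = -11 - 3*I*√26 ≈ -11.0 - 15.297*I)
l = -18033 (l = -11637 - 6396 = -18033)
(n + l) + N(-144, 65) = ((-11 - 3*I*√26) - 18033) + 50 = (-18044 - 3*I*√26) + 50 = -17994 - 3*I*√26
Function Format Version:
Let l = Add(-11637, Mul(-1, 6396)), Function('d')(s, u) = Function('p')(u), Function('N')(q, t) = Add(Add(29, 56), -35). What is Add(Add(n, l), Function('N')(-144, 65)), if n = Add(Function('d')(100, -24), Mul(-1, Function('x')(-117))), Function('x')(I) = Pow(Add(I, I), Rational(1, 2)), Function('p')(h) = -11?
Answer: Add(-17994, Mul(-3, I, Pow(26, Rational(1, 2)))) ≈ Add(-17994., Mul(-15.297, I))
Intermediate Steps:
Function('N')(q, t) = 50 (Function('N')(q, t) = Add(85, -35) = 50)
Function('d')(s, u) = -11
Function('x')(I) = Mul(Pow(2, Rational(1, 2)), Pow(I, Rational(1, 2))) (Function('x')(I) = Pow(Mul(2, I), Rational(1, 2)) = Mul(Pow(2, Rational(1, 2)), Pow(I, Rational(1, 2))))
n = Add(-11, Mul(-3, I, Pow(26, Rational(1, 2)))) (n = Add(-11, Mul(-1, Mul(Pow(2, Rational(1, 2)), Pow(-117, Rational(1, 2))))) = Add(-11, Mul(-1, Mul(Pow(2, Rational(1, 2)), Mul(3, I, Pow(13, Rational(1, 2)))))) = Add(-11, Mul(-1, Mul(3, I, Pow(26, Rational(1, 2))))) = Add(-11, Mul(-3, I, Pow(26, Rational(1, 2)))) ≈ Add(-11.000, Mul(-15.297, I)))
l = -18033 (l = Add(-11637, -6396) = -18033)
Add(Add(n, l), Function('N')(-144, 65)) = Add(Add(Add(-11, Mul(-3, I, Pow(26, Rational(1, 2)))), -18033), 50) = Add(Add(-18044, Mul(-3, I, Pow(26, Rational(1, 2)))), 50) = Add(-17994, Mul(-3, I, Pow(26, Rational(1, 2))))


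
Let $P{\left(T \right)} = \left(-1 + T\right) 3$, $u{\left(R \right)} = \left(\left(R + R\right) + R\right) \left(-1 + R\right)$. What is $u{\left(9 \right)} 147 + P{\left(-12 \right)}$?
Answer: $31713$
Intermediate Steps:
$u{\left(R \right)} = 3 R \left(-1 + R\right)$ ($u{\left(R \right)} = \left(2 R + R\right) \left(-1 + R\right) = 3 R \left(-1 + R\right)$)
$P{\left(T \right)} = -3 + 3 T$
$u{\left(9 \right)} 147 + P{\left(-12 \right)} = 3 \cdot 9 \left(-1 + 9\right) 147 + \left(-3 + 3 \left(-12\right)\right) = 3 \cdot 9 \cdot 8 \cdot 147 - 39 = 216 \cdot 147 - 39 = 31752 - 39 = 31713$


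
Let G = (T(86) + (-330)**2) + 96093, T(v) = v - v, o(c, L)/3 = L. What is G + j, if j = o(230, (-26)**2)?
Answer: 207021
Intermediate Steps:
o(c, L) = 3*L
T(v) = 0
j = 2028 (j = 3*(-26)**2 = 3*676 = 2028)
G = 204993 (G = (0 + (-330)**2) + 96093 = (0 + 108900) + 96093 = 108900 + 96093 = 204993)
G + j = 204993 + 2028 = 207021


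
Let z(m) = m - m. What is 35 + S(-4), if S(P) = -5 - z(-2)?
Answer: 30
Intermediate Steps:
z(m) = 0
S(P) = -5 (S(P) = -5 - 1*0 = -5 + 0 = -5)
35 + S(-4) = 35 - 5 = 30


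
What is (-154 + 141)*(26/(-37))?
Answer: 338/37 ≈ 9.1351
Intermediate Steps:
(-154 + 141)*(26/(-37)) = -338*(-1)/37 = -13*(-26/37) = 338/37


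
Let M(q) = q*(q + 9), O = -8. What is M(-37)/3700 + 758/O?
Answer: -9447/100 ≈ -94.470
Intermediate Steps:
M(q) = q*(9 + q)
M(-37)/3700 + 758/O = -37*(9 - 37)/3700 + 758/(-8) = -37*(-28)*(1/3700) + 758*(-1/8) = 1036*(1/3700) - 379/4 = 7/25 - 379/4 = -9447/100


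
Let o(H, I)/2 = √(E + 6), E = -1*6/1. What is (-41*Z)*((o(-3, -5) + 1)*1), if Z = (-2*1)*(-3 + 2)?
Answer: -82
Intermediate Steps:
E = -6 (E = -6*1 = -6)
o(H, I) = 0 (o(H, I) = 2*√(-6 + 6) = 2*√0 = 2*0 = 0)
Z = 2 (Z = -2*(-1) = 2)
(-41*Z)*((o(-3, -5) + 1)*1) = (-41*2)*((0 + 1)*1) = -82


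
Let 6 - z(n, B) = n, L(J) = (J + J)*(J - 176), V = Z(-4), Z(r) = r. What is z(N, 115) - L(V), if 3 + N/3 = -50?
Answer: -1275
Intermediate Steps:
N = -159 (N = -9 + 3*(-50) = -9 - 150 = -159)
V = -4
L(J) = 2*J*(-176 + J) (L(J) = (2*J)*(-176 + J) = 2*J*(-176 + J))
z(n, B) = 6 - n
z(N, 115) - L(V) = (6 - 1*(-159)) - 2*(-4)*(-176 - 4) = (6 + 159) - 2*(-4)*(-180) = 165 - 1*1440 = 165 - 1440 = -1275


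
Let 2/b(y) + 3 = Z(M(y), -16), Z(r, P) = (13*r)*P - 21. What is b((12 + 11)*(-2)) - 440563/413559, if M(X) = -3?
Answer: -43918447/41355900 ≈ -1.0620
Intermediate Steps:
Z(r, P) = -21 + 13*P*r (Z(r, P) = 13*P*r - 21 = -21 + 13*P*r)
b(y) = 1/300 (b(y) = 2/(-3 + (-21 + 13*(-16)*(-3))) = 2/(-3 + (-21 + 624)) = 2/(-3 + 603) = 2/600 = 2*(1/600) = 1/300)
b((12 + 11)*(-2)) - 440563/413559 = 1/300 - 440563/413559 = -43918447/41355900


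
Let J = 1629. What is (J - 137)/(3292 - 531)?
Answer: 1492/2761 ≈ 0.54038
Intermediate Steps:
(J - 137)/(3292 - 531) = (1629 - 137)/(3292 - 531) = 1492/2761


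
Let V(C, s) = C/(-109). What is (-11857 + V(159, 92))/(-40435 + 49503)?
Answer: -323143/247103 ≈ -1.3077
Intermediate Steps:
V(C, s) = -C/109 (V(C, s) = C*(-1/109) = -C/109)
(-11857 + V(159, 92))/(-40435 + 49503) = (-11857 - 1/109*159)/(-40435 + 49503) = (-11857 - 159/109)/9068 = -1292572/109*1/9068 = -323143/247103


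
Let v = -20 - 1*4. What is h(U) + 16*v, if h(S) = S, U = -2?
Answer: -386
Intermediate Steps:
v = -24 (v = -20 - 4 = -24)
h(U) + 16*v = -2 + 16*(-24) = -2 - 384 = -386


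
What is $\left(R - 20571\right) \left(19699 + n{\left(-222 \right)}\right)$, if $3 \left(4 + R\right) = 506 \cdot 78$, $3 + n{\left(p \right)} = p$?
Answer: $-144477606$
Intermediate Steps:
$n{\left(p \right)} = -3 + p$
$R = 13152$ ($R = -4 + \frac{506 \cdot 78}{3} = -4 + \frac{1}{3} \cdot 39468 = -4 + 13156 = 13152$)
$\left(R - 20571\right) \left(19699 + n{\left(-222 \right)}\right) = \left(13152 - 20571\right) \left(19699 - 225\right) = - 7419 \left(19699 - 225\right) = \left(-7419\right) 19474 = -144477606$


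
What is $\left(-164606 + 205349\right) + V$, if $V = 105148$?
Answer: $145891$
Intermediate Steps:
$\left(-164606 + 205349\right) + V = \left(-164606 + 205349\right) + 105148 = 40743 + 105148 = 145891$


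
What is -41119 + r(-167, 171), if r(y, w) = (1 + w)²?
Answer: -11535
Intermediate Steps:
-41119 + r(-167, 171) = -41119 + (1 + 171)² = -41119 + 172² = -41119 + 29584 = -11535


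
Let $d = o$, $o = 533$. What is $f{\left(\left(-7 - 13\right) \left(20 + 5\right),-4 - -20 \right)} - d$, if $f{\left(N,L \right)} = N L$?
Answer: $-8533$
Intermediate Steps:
$d = 533$
$f{\left(N,L \right)} = L N$
$f{\left(\left(-7 - 13\right) \left(20 + 5\right),-4 - -20 \right)} - d = \left(-4 - -20\right) \left(-7 - 13\right) \left(20 + 5\right) - 533 = \left(-4 + 20\right) \left(\left(-20\right) 25\right) - 533 = 16 \left(-500\right) - 533 = -8000 - 533 = -8533$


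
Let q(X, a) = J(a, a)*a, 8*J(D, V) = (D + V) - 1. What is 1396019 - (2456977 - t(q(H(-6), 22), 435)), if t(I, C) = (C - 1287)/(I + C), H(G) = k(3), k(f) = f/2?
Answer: -2347903462/2213 ≈ -1.0610e+6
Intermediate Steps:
k(f) = f/2 (k(f) = f*(½) = f/2)
J(D, V) = -⅛ + D/8 + V/8 (J(D, V) = ((D + V) - 1)/8 = (-1 + D + V)/8 = -⅛ + D/8 + V/8)
H(G) = 3/2 (H(G) = (½)*3 = 3/2)
q(X, a) = a*(-⅛ + a/4) (q(X, a) = (-⅛ + a/8 + a/8)*a = (-⅛ + a/4)*a = a*(-⅛ + a/4))
t(I, C) = (-1287 + C)/(C + I)
1396019 - (2456977 - t(q(H(-6), 22), 435)) = 1396019 - (2456977 - (-1287 + 435)/(435 + (⅛)*22*(-1 + 2*22))) = 1396019 - (2456977 - (-852)/(435 + (⅛)*22*(-1 + 44))) = 1396019 - (2456977 - (-852)/(435 + (⅛)*22*43)) = 1396019 - (2456977 - (-852)/(435 + 473/4)) = 1396019 - (2456977 - (-852)/2213/4) = 1396019 - (2456977 - 4*(-852)/2213) = 1396019 - (2456977 - 1*(-3408/2213)) = 1396019 - (2456977 + 3408/2213) = 1396019 - 1*5437293509/2213 = 1396019 - 5437293509/2213 = -2347903462/2213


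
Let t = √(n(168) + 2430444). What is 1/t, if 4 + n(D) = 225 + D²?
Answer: √2458889/2458889 ≈ 0.00063772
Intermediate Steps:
n(D) = 221 + D² (n(D) = -4 + (225 + D²) = 221 + D²)
t = √2458889 (t = √((221 + 168²) + 2430444) = √((221 + 28224) + 2430444) = √(28445 + 2430444) = √2458889 ≈ 1568.1)
1/t = 1/(√2458889) = √2458889/2458889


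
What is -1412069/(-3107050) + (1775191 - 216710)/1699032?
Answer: 3620714404129/2639488687800 ≈ 1.3717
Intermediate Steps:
-1412069/(-3107050) + (1775191 - 216710)/1699032 = -1412069*(-1/3107050) + 1558481*(1/1699032) = 1412069/3107050 + 1558481/1699032 = 3620714404129/2639488687800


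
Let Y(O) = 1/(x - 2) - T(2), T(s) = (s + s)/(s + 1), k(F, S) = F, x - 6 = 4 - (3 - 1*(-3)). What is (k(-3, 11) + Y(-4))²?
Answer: 529/36 ≈ 14.694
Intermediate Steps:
x = 4 (x = 6 + (4 - (3 - 1*(-3))) = 6 + (4 - (3 + 3)) = 6 + (4 - 1*6) = 6 + (4 - 6) = 6 - 2 = 4)
T(s) = 2*s/(1 + s) (T(s) = (2*s)/(1 + s) = 2*s/(1 + s))
Y(O) = -⅚ (Y(O) = 1/(4 - 2) - 2*2/(1 + 2) = 1/2 - 2*2/3 = ½ - 2*2/3 = ½ - 1*4/3 = ½ - 4/3 = -⅚)
(k(-3, 11) + Y(-4))² = (-3 - ⅚)² = (-23/6)² = 529/36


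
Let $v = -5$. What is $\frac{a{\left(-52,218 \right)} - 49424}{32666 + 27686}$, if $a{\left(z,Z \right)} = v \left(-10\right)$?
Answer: $- \frac{24687}{30176} \approx -0.8181$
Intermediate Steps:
$a{\left(z,Z \right)} = 50$ ($a{\left(z,Z \right)} = \left(-5\right) \left(-10\right) = 50$)
$\frac{a{\left(-52,218 \right)} - 49424}{32666 + 27686} = \frac{50 - 49424}{32666 + 27686} = - \frac{49374}{60352} = \left(-49374\right) \frac{1}{60352} = - \frac{24687}{30176}$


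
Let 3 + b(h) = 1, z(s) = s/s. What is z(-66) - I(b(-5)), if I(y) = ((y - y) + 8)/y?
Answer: 5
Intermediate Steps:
z(s) = 1
b(h) = -2 (b(h) = -3 + 1 = -2)
I(y) = 8/y (I(y) = (0 + 8)/y = 8/y)
z(-66) - I(b(-5)) = 1 - 8/(-2) = 1 - 8*(-1)/2 = 1 - 1*(-4) = 1 + 4 = 5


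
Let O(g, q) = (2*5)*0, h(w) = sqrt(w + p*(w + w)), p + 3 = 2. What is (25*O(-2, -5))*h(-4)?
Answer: 0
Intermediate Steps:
p = -1 (p = -3 + 2 = -1)
h(w) = sqrt(-w) (h(w) = sqrt(w - (w + w)) = sqrt(w - 2*w) = sqrt(-w))
O(g, q) = 0 (O(g, q) = 10*0 = 0)
(25*O(-2, -5))*h(-4) = (25*0)*sqrt(-1*(-4)) = 0*sqrt(4) = 0*2 = 0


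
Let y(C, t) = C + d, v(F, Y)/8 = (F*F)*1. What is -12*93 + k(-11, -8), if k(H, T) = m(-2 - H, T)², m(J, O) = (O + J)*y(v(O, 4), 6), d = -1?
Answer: 260005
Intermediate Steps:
v(F, Y) = 8*F² (v(F, Y) = 8*((F*F)*1) = 8*(F²*1) = 8*F²)
y(C, t) = -1 + C (y(C, t) = C - 1 = -1 + C)
m(J, O) = (-1 + 8*O²)*(J + O) (m(J, O) = (O + J)*(-1 + 8*O²) = (J + O)*(-1 + 8*O²) = (-1 + 8*O²)*(J + O))
k(H, T) = (-1 + 8*T²)²*(-2 + T - H)² (k(H, T) = ((-1 + 8*T²)*((-2 - H) + T))² = ((-1 + 8*T²)*(-2 + T - H))² = (-1 + 8*T²)²*(-2 + T - H)²)
-12*93 + k(-11, -8) = -12*93 + (-1 + 8*(-8)²)²*(2 - 11 - 1*(-8))² = -1116 + (-1 + 8*64)²*(2 - 11 + 8)² = -1116 + (-1 + 512)²*(-1)² = -1116 + 511²*1 = -1116 + 261121*1 = -1116 + 261121 = 260005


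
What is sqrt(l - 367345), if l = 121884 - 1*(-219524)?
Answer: I*sqrt(25937) ≈ 161.05*I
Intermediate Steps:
l = 341408 (l = 121884 + 219524 = 341408)
sqrt(l - 367345) = sqrt(341408 - 367345) = sqrt(-25937) = I*sqrt(25937)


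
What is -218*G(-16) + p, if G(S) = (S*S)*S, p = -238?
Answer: 892690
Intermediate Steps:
G(S) = S³ (G(S) = S²*S = S³)
-218*G(-16) + p = -218*(-16)³ - 238 = -218*(-4096) - 238 = 892928 - 238 = 892690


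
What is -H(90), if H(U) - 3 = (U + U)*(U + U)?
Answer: -32403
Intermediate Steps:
H(U) = 3 + 4*U**2 (H(U) = 3 + (U + U)*(U + U) = 3 + (2*U)*(2*U) = 3 + 4*U**2)
-H(90) = -(3 + 4*90**2) = -(3 + 4*8100) = -(3 + 32400) = -1*32403 = -32403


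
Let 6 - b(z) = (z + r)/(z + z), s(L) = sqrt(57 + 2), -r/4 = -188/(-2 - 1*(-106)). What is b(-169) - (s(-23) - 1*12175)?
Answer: 53521211/4394 - sqrt(59) ≈ 12173.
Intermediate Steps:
r = 94/13 (r = -(-752)/(-2 - 1*(-106)) = -(-752)/(-2 + 106) = -(-752)/104 = -4*(-47/26) = 94/13 ≈ 7.2308)
s(L) = sqrt(59)
b(z) = 6 - (94/13 + z)/(2*z) (b(z) = 6 - (z + 94/13)/(z + z) = 6 - (94/13 + z)/(2*z))
b(-169) - (s(-23) - 1*12175) = (1/26)*(-94 + 143*(-169))/(-169) - (sqrt(59) - 1*12175) = (1/26)*(-1/169)*(-94 - 24167) - (sqrt(59) - 12175) = (1/26)*(-1/169)*(-24261) - (-12175 + sqrt(59)) = 24261/4394 + (12175 - sqrt(59)) = 53521211/4394 - sqrt(59)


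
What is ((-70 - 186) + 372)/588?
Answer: 29/147 ≈ 0.19728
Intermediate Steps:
((-70 - 186) + 372)/588 = (-256 + 372)*(1/588) = 116*(1/588) = 29/147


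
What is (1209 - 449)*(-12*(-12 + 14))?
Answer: -18240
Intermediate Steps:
(1209 - 449)*(-12*(-12 + 14)) = 760*(-12*2) = 760*(-24) = -18240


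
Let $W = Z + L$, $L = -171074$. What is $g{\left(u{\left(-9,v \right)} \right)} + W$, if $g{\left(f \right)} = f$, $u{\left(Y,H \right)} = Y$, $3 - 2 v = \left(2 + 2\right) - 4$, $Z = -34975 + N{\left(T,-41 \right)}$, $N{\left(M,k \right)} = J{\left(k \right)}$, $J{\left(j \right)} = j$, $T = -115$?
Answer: $-206099$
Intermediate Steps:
$N{\left(M,k \right)} = k$
$Z = -35016$ ($Z = -34975 - 41 = -35016$)
$v = \frac{3}{2}$ ($v = \frac{3}{2} - \frac{\left(2 + 2\right) - 4}{2} = \frac{3}{2} - \frac{4 - 4}{2} = \frac{3}{2} - 0 = \frac{3}{2} + 0 = \frac{3}{2} \approx 1.5$)
$W = -206090$ ($W = -35016 - 171074 = -206090$)
$g{\left(u{\left(-9,v \right)} \right)} + W = -9 - 206090 = -206099$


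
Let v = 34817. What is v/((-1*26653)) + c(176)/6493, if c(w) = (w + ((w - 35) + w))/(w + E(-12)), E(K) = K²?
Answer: -72328229991/55378537280 ≈ -1.3061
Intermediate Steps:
c(w) = (-35 + 3*w)/(144 + w) (c(w) = (w + ((w - 35) + w))/(w + (-12)²) = (w + ((-35 + w) + w))/(w + 144) = (w + (-35 + 2*w))/(144 + w) = (-35 + 3*w)/(144 + w))
v/((-1*26653)) + c(176)/6493 = 34817/((-1*26653)) + ((-35 + 3*176)/(144 + 176))/6493 = 34817/(-26653) + ((-35 + 528)/320)*(1/6493) = 34817*(-1/26653) + ((1/320)*493)*(1/6493) = -34817/26653 + (493/320)*(1/6493) = -34817/26653 + 493/2077760 = -72328229991/55378537280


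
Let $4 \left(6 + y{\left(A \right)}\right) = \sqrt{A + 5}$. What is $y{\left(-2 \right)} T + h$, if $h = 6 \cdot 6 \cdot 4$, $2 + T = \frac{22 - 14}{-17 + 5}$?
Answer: $160 - \frac{2 \sqrt{3}}{3} \approx 158.85$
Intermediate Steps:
$T = - \frac{8}{3}$ ($T = -2 + \frac{22 - 14}{-17 + 5} = -2 + \frac{8}{-12} = -2 + 8 \left(- \frac{1}{12}\right) = -2 - \frac{2}{3} = - \frac{8}{3} \approx -2.6667$)
$h = 144$ ($h = 36 \cdot 4 = 144$)
$y{\left(A \right)} = -6 + \frac{\sqrt{5 + A}}{4}$ ($y{\left(A \right)} = -6 + \frac{\sqrt{A + 5}}{4} = -6 + \frac{\sqrt{5 + A}}{4}$)
$y{\left(-2 \right)} T + h = \left(-6 + \frac{\sqrt{5 - 2}}{4}\right) \left(- \frac{8}{3}\right) + 144 = \left(-6 + \frac{\sqrt{3}}{4}\right) \left(- \frac{8}{3}\right) + 144 = \left(16 - \frac{2 \sqrt{3}}{3}\right) + 144 = 160 - \frac{2 \sqrt{3}}{3}$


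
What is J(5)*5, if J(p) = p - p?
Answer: 0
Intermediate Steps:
J(p) = 0
J(5)*5 = 0*5 = 0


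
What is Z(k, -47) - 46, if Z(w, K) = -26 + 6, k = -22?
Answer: -66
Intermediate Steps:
Z(w, K) = -20
Z(k, -47) - 46 = -20 - 46 = -66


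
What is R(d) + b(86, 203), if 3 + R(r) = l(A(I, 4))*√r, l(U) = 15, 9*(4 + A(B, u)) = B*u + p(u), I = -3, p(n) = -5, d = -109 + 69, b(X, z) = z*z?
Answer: 41206 + 30*I*√10 ≈ 41206.0 + 94.868*I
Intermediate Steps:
b(X, z) = z²
d = -40
A(B, u) = -41/9 + B*u/9 (A(B, u) = -4 + (B*u - 5)/9 = -4 + (-5 + B*u)/9 = -4 + (-5/9 + B*u/9) = -41/9 + B*u/9)
R(r) = -3 + 15*√r
R(d) + b(86, 203) = (-3 + 15*√(-40)) + 203² = (-3 + 15*(2*I*√10)) + 41209 = (-3 + 30*I*√10) + 41209 = 41206 + 30*I*√10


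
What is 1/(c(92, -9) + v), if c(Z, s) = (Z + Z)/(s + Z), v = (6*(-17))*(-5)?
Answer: 83/42514 ≈ 0.0019523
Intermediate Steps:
v = 510 (v = -102*(-5) = 510)
c(Z, s) = 2*Z/(Z + s) (c(Z, s) = (2*Z)/(Z + s) = 2*Z/(Z + s))
1/(c(92, -9) + v) = 1/(2*92/(92 - 9) + 510) = 1/(2*92/83 + 510) = 1/(2*92*(1/83) + 510) = 1/(184/83 + 510) = 1/(42514/83) = 83/42514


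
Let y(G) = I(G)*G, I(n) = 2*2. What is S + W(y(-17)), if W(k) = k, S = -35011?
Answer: -35079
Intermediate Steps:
I(n) = 4
y(G) = 4*G
S + W(y(-17)) = -35011 + 4*(-17) = -35011 - 68 = -35079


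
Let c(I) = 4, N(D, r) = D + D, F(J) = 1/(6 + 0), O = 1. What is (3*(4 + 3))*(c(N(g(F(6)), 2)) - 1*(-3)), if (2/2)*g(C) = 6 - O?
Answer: 147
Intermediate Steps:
F(J) = ⅙ (F(J) = 1/6 = ⅙)
g(C) = 5 (g(C) = 6 - 1*1 = 6 - 1 = 5)
N(D, r) = 2*D
(3*(4 + 3))*(c(N(g(F(6)), 2)) - 1*(-3)) = (3*(4 + 3))*(4 - 1*(-3)) = (3*7)*(4 + 3) = 21*7 = 147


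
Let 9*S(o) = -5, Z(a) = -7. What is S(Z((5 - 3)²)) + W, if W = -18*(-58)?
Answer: 9391/9 ≈ 1043.4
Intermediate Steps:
S(o) = -5/9 (S(o) = (⅑)*(-5) = -5/9)
W = 1044
S(Z((5 - 3)²)) + W = -5/9 + 1044 = 9391/9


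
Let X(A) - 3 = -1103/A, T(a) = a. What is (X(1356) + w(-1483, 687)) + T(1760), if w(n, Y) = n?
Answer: 378577/1356 ≈ 279.19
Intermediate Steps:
X(A) = 3 - 1103/A
(X(1356) + w(-1483, 687)) + T(1760) = ((3 - 1103/1356) - 1483) + 1760 = (2965/1356 - 1483) + 1760 = -2007983/1356 + 1760 = 378577/1356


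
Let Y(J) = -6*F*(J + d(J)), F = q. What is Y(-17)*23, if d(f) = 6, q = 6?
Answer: 9108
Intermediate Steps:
F = 6
Y(J) = -216 - 36*J (Y(J) = -36*(J + 6) = -36*(6 + J) = -6*(36 + 6*J) = -216 - 36*J)
Y(-17)*23 = (-216 - 36*(-17))*23 = (-216 + 612)*23 = 396*23 = 9108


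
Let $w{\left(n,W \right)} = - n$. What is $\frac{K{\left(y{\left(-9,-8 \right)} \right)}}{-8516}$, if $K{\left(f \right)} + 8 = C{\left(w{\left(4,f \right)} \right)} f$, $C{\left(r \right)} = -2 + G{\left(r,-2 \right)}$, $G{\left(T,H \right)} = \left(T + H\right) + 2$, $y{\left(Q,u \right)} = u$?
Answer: $- \frac{10}{2129} \approx -0.004697$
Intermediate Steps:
$G{\left(T,H \right)} = 2 + H + T$ ($G{\left(T,H \right)} = \left(H + T\right) + 2 = 2 + H + T$)
$C{\left(r \right)} = -2 + r$ ($C{\left(r \right)} = -2 + \left(2 - 2 + r\right) = -2 + r$)
$K{\left(f \right)} = -8 - 6 f$ ($K{\left(f \right)} = -8 + \left(-2 - 4\right) f = -8 - 6 f$)
$\frac{K{\left(y{\left(-9,-8 \right)} \right)}}{-8516} = \frac{-8 - -48}{-8516} = \left(-8 + 48\right) \left(- \frac{1}{8516}\right) = 40 \left(- \frac{1}{8516}\right) = - \frac{10}{2129}$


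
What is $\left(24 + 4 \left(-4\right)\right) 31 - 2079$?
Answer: $-1831$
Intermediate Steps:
$\left(24 + 4 \left(-4\right)\right) 31 - 2079 = \left(24 - 16\right) 31 - 2079 = 8 \cdot 31 - 2079 = 248 - 2079 = -1831$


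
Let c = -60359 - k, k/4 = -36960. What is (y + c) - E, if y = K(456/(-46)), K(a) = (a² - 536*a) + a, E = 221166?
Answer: -67861841/529 ≈ -1.2828e+5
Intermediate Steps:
k = -147840 (k = 4*(-36960) = -147840)
K(a) = a² - 535*a
y = 2857524/529 (y = (456/(-46))*(-535 + 456/(-46)) = (456*(-1/46))*(-535 + 456*(-1/46)) = -228*(-535 - 228/23)/23 = -228/23*(-12533/23) = 2857524/529 ≈ 5401.8)
c = 87481 (c = -60359 - 1*(-147840) = -60359 + 147840 = 87481)
(y + c) - E = (2857524/529 + 87481) - 1*221166 = 49134973/529 - 221166 = -67861841/529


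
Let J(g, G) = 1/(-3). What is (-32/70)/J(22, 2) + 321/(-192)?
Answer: -673/2240 ≈ -0.30045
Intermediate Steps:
J(g, G) = -⅓
(-32/70)/J(22, 2) + 321/(-192) = (-32/70)/(-⅓) + 321/(-192) = -32*1/70*(-3) + 321*(-1/192) = -16/35*(-3) - 107/64 = 48/35 - 107/64 = -673/2240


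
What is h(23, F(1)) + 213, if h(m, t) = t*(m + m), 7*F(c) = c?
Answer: 1537/7 ≈ 219.57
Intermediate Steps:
F(c) = c/7
h(m, t) = 2*m*t (h(m, t) = t*(2*m) = 2*m*t)
h(23, F(1)) + 213 = 2*23*((⅐)*1) + 213 = 2*23*(⅐) + 213 = 46/7 + 213 = 1537/7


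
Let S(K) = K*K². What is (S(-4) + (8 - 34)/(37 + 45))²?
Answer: 6953769/1681 ≈ 4136.7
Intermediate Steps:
S(K) = K³
(S(-4) + (8 - 34)/(37 + 45))² = ((-4)³ + (8 - 34)/(37 + 45))² = (-64 - 26/82)² = (-64 - 26*1/82)² = (-64 - 13/41)² = (-2637/41)² = 6953769/1681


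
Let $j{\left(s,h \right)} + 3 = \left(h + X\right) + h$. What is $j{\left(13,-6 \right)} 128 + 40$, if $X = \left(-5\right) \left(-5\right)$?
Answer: $1320$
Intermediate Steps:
$X = 25$
$j{\left(s,h \right)} = 22 + 2 h$ ($j{\left(s,h \right)} = -3 + \left(\left(h + 25\right) + h\right) = -3 + \left(\left(25 + h\right) + h\right) = -3 + \left(25 + 2 h\right) = 22 + 2 h$)
$j{\left(13,-6 \right)} 128 + 40 = \left(22 + 2 \left(-6\right)\right) 128 + 40 = \left(22 - 12\right) 128 + 40 = 10 \cdot 128 + 40 = 1280 + 40 = 1320$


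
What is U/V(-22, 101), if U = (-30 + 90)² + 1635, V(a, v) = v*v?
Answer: 5235/10201 ≈ 0.51318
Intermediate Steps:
V(a, v) = v²
U = 5235 (U = 60² + 1635 = 3600 + 1635 = 5235)
U/V(-22, 101) = 5235/(101²) = 5235/10201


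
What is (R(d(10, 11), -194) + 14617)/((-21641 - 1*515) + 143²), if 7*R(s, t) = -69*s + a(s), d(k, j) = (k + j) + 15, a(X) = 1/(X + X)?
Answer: -7188121/860328 ≈ -8.3551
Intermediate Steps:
a(X) = 1/(2*X)
d(k, j) = 15 + j + k (d(k, j) = (j + k) + 15 = 15 + j + k)
R(s, t) = -69*s/7 + 1/(14*s) (R(s, t) = (-69*s + 1/(2*s))/7 = (1/(2*s) - 69*s)/7 = -69*s/7 + 1/(14*s))
(R(d(10, 11), -194) + 14617)/((-21641 - 1*515) + 143²) = ((1 - 138*(15 + 11 + 10)²)/(14*(15 + 11 + 10)) + 14617)/((-21641 - 1*515) + 143²) = ((1/14)*(1 - 138*36²)/36 + 14617)/((-21641 - 515) + 20449) = ((1/14)*(1/36)*(1 - 138*1296) + 14617)/(-22156 + 20449) = ((1/14)*(1/36)*(1 - 178848) + 14617)/(-1707) = ((1/14)*(1/36)*(-178847) + 14617)*(-1/1707) = (-178847/504 + 14617)*(-1/1707) = (7188121/504)*(-1/1707) = -7188121/860328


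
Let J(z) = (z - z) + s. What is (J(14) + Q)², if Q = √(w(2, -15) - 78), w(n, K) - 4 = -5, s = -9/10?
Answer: (9 - 10*I*√79)²/100 ≈ -78.19 - 15.999*I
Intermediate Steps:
s = -9/10 (s = -9*⅒ = -9/10 ≈ -0.90000)
w(n, K) = -1 (w(n, K) = 4 - 5 = -1)
J(z) = -9/10 (J(z) = (z - z) - 9/10 = 0 - 9/10 = -9/10)
Q = I*√79 (Q = √(-1 - 78) = √(-79) = I*√79 ≈ 8.8882*I)
(J(14) + Q)² = (-9/10 + I*√79)²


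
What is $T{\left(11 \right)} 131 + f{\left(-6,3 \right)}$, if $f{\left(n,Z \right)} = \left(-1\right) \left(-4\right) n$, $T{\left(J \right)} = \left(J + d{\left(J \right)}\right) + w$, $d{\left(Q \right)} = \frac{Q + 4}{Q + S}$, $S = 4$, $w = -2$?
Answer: $1286$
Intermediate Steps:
$d{\left(Q \right)} = 1$ ($d{\left(Q \right)} = \frac{Q + 4}{Q + 4} = \frac{4 + Q}{4 + Q} = 1$)
$T{\left(J \right)} = -1 + J$ ($T{\left(J \right)} = \left(J + 1\right) - 2 = \left(1 + J\right) - 2 = -1 + J$)
$f{\left(n,Z \right)} = 4 n$
$T{\left(11 \right)} 131 + f{\left(-6,3 \right)} = \left(-1 + 11\right) 131 + 4 \left(-6\right) = 10 \cdot 131 - 24 = 1310 - 24 = 1286$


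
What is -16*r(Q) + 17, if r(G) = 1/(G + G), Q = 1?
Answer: 9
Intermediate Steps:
r(G) = 1/(2*G)
-16*r(Q) + 17 = -8/1 + 17 = -8 + 17 = 9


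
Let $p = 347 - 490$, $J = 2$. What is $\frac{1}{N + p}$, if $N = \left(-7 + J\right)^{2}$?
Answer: $- \frac{1}{118} \approx -0.0084746$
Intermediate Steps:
$p = -143$
$N = 25$ ($N = \left(-7 + 2\right)^{2} = \left(-5\right)^{2} = 25$)
$\frac{1}{N + p} = \frac{1}{25 - 143} = \frac{1}{-118} = - \frac{1}{118}$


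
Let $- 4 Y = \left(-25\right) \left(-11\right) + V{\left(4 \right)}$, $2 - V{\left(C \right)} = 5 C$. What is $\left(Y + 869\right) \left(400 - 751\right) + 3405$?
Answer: $- \frac{1116249}{4} \approx -2.7906 \cdot 10^{5}$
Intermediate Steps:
$V{\left(C \right)} = 2 - 5 C$
$Y = - \frac{257}{4}$ ($Y = - \frac{\left(-25\right) \left(-11\right) + \left(2 - 20\right)}{4} = - \frac{275 + \left(2 - 20\right)}{4} = - \frac{275 - 18}{4} = \left(- \frac{1}{4}\right) 257 = - \frac{257}{4} \approx -64.25$)
$\left(Y + 869\right) \left(400 - 751\right) + 3405 = \left(- \frac{257}{4} + 869\right) \left(400 - 751\right) + 3405 = \frac{3219}{4} \left(-351\right) + 3405 = - \frac{1129869}{4} + 3405 = - \frac{1116249}{4}$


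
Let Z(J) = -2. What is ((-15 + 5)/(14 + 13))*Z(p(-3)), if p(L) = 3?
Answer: 20/27 ≈ 0.74074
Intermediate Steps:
((-15 + 5)/(14 + 13))*Z(p(-3)) = ((-15 + 5)/(14 + 13))*(-2) = -10/27*(-2) = 20/27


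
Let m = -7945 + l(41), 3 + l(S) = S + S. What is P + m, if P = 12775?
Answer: 4909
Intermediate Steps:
l(S) = -3 + 2*S (l(S) = -3 + (S + S) = -3 + 2*S)
m = -7866 (m = -7945 + (-3 + 2*41) = -7945 + (-3 + 82) = -7945 + 79 = -7866)
P + m = 12775 - 7866 = 4909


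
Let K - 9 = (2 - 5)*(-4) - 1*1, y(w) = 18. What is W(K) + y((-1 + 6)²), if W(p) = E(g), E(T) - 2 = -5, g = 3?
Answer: 15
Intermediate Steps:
E(T) = -3 (E(T) = 2 - 5 = -3)
K = 20 (K = 9 + ((2 - 5)*(-4) - 1*1) = 9 + (-3*(-4) - 1) = 9 + (12 - 1) = 9 + 11 = 20)
W(p) = -3
W(K) + y((-1 + 6)²) = -3 + 18 = 15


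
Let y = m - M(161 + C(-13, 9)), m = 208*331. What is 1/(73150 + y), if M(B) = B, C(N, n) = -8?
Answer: 1/141845 ≈ 7.0500e-6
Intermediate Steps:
m = 68848
y = 68695 (y = 68848 - (161 - 8) = 68848 - 1*153 = 68848 - 153 = 68695)
1/(73150 + y) = 1/(73150 + 68695) = 1/141845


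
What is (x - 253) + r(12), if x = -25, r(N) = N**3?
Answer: 1450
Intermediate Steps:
(x - 253) + r(12) = (-25 - 253) + 12**3 = -278 + 1728 = 1450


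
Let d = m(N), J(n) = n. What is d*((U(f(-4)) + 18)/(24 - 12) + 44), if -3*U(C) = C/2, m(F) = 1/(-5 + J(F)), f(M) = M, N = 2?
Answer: -410/27 ≈ -15.185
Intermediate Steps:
m(F) = 1/(-5 + F)
d = -⅓ (d = 1/(-5 + 2) = 1/(-3) = -⅓ ≈ -0.33333)
U(C) = -C/6 (U(C) = -C/(3*2) = -C/6)
d*((U(f(-4)) + 18)/(24 - 12) + 44) = -((-⅙*(-4) + 18)/(24 - 12) + 44)/3 = -((⅔ + 18)/12 + 44)/3 = -((56/3)*(1/12) + 44)/3 = -(14/9 + 44)/3 = -⅓*410/9 = -410/27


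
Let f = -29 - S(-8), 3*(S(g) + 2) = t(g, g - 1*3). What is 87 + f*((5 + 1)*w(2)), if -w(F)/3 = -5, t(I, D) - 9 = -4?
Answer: -2493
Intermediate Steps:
t(I, D) = 5 (t(I, D) = 9 - 4 = 5)
w(F) = 15 (w(F) = -3*(-5) = 15)
S(g) = -⅓ (S(g) = -2 + (⅓)*5 = -2 + 5/3 = -⅓)
f = -86/3 (f = -29 - 1*(-⅓) = -29 + ⅓ = -86/3 ≈ -28.667)
87 + f*((5 + 1)*w(2)) = 87 - 86*(5 + 1)*15/3 = 87 - 172*15 = 87 - 86/3*90 = 87 - 2580 = -2493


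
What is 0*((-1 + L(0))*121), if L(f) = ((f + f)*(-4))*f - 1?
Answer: 0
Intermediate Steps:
L(f) = -1 - 8*f² (L(f) = ((2*f)*(-4))*f - 1 = (-8*f)*f - 1 = -8*f² - 1 = -1 - 8*f²)
0*((-1 + L(0))*121) = 0*((-1 + (-1 - 8*0²))*121) = 0*((-1 + (-1 - 8*0))*121) = 0*((-1 + (-1 + 0))*121) = 0*((-1 - 1)*121) = 0*(-2*121) = 0*(-242) = 0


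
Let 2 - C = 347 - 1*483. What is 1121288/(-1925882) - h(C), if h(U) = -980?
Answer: 134731648/137563 ≈ 979.42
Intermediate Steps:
C = 138 (C = 2 - (347 - 1*483) = 2 - (347 - 483) = 2 - 1*(-136) = 2 + 136 = 138)
1121288/(-1925882) - h(C) = 1121288/(-1925882) - 1*(-980) = 1121288*(-1/1925882) + 980 = -80092/137563 + 980 = 134731648/137563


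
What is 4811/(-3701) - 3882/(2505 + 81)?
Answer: -4468088/1595131 ≈ -2.8011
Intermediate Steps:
4811/(-3701) - 3882/(2505 + 81) = 4811*(-1/3701) - 3882/2586 = -4811/3701 - 3882*1/2586 = -4811/3701 - 647/431 = -4468088/1595131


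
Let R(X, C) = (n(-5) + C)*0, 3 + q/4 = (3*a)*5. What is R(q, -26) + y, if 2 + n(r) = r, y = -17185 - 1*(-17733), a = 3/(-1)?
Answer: 548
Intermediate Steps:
a = -3 (a = 3*(-1) = -3)
y = 548 (y = -17185 + 17733 = 548)
n(r) = -2 + r
q = -192 (q = -12 + 4*((3*(-3))*5) = -12 + 4*(-9*5) = -12 + 4*(-45) = -12 - 180 = -192)
R(X, C) = 0 (R(X, C) = ((-2 - 5) + C)*0 = (-7 + C)*0 = 0)
R(q, -26) + y = 0 + 548 = 548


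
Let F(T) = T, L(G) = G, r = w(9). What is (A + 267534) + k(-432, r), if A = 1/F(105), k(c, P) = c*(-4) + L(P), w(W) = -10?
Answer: 28271461/105 ≈ 2.6925e+5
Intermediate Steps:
r = -10
k(c, P) = P - 4*c (k(c, P) = c*(-4) + P = -4*c + P = P - 4*c)
A = 1/105 ≈ 0.0095238
(A + 267534) + k(-432, r) = (1/105 + 267534) + (-10 - 4*(-432)) = 28091071/105 + (-10 + 1728) = 28091071/105 + 1718 = 28271461/105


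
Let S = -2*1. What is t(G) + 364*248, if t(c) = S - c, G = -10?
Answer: 90280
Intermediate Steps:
S = -2
t(c) = -2 - c
t(G) + 364*248 = (-2 - 1*(-10)) + 364*248 = (-2 + 10) + 90272 = 8 + 90272 = 90280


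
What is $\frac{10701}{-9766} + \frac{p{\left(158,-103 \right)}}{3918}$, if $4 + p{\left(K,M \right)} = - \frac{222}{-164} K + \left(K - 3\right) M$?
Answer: $- \frac{1337905433}{261465118} \approx -5.117$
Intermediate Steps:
$p{\left(K,M \right)} = -4 + \frac{111 K}{82} + M \left(-3 + K\right)$ ($p{\left(K,M \right)} = -4 + \left(- \frac{222}{-164} K + \left(K - 3\right) M\right) = -4 + \left(\left(-222\right) \left(- \frac{1}{164}\right) K + \left(-3 + K\right) M\right) = -4 + \left(\frac{111 K}{82} + M \left(-3 + K\right)\right) = -4 + \frac{111 K}{82} + M \left(-3 + K\right)$)
$\frac{10701}{-9766} + \frac{p{\left(158,-103 \right)}}{3918} = \frac{10701}{-9766} + \frac{-4 - -309 + \frac{111}{82} \cdot 158 + 158 \left(-103\right)}{3918} = 10701 \left(- \frac{1}{9766}\right) + \left(-4 + 309 + \frac{8769}{41} - 16274\right) \frac{1}{3918} = - \frac{10701}{9766} - \frac{107660}{26773} = - \frac{1337905433}{261465118}$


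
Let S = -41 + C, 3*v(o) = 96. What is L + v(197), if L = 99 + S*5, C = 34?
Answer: 96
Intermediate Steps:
v(o) = 32 (v(o) = (1/3)*96 = 32)
S = -7 (S = -41 + 34 = -7)
L = 64 (L = 99 - 7*5 = 99 - 35 = 64)
L + v(197) = 64 + 32 = 96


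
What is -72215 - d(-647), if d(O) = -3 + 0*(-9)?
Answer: -72212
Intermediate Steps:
d(O) = -3 (d(O) = -3 + 0 = -3)
-72215 - d(-647) = -72215 - 1*(-3) = -72215 + 3 = -72212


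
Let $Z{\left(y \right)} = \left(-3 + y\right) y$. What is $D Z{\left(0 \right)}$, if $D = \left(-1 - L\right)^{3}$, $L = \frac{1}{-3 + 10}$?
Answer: $0$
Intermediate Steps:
$L = \frac{1}{7} \approx 0.14286$
$Z{\left(y \right)} = y \left(-3 + y\right)$
$D = - \frac{512}{343}$ ($D = \left(-1 - \frac{1}{7}\right)^{3} = \left(- \frac{8}{7}\right)^{3} = - \frac{512}{343} \approx -1.4927$)
$D Z{\left(0 \right)} = - \frac{512 \cdot 0 \left(-3 + 0\right)}{343} = - \frac{512 \cdot 0 \left(-3\right)}{343} = \left(- \frac{512}{343}\right) 0 = 0$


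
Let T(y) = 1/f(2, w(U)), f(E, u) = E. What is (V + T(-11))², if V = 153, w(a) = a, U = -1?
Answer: 94249/4 ≈ 23562.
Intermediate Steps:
T(y) = ½ (T(y) = 1/2 = ½)
(V + T(-11))² = (153 + ½)² = (307/2)² = 94249/4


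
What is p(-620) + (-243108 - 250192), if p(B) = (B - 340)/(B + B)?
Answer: -15292276/31 ≈ -4.9330e+5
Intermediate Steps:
p(B) = (-340 + B)/(2*B) (p(B) = (-340 + B)/((2*B)) = (-340 + B)*(1/(2*B)) = (-340 + B)/(2*B))
p(-620) + (-243108 - 250192) = (½)*(-340 - 620)/(-620) + (-243108 - 250192) = (½)*(-1/620)*(-960) - 493300 = 24/31 - 493300 = -15292276/31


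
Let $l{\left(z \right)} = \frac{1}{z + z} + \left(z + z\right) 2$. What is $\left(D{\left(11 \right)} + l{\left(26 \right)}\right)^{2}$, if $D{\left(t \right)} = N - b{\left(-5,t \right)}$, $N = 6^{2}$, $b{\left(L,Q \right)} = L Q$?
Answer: $\frac{102839881}{2704} \approx 38033.0$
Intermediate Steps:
$N = 36$
$D{\left(t \right)} = 36 + 5 t$ ($D{\left(t \right)} = 36 - - 5 t = 36 + 5 t$)
$l{\left(z \right)} = \frac{1}{2 z} + 4 z$ ($l{\left(z \right)} = \frac{1}{2 z} + 2 z 2 = \frac{1}{2 z} + 4 z$)
$\left(D{\left(11 \right)} + l{\left(26 \right)}\right)^{2} = \left(\left(36 + 5 \cdot 11\right) + \left(\frac{1}{2 \cdot 26} + 4 \cdot 26\right)\right)^{2} = \left(\left(36 + 55\right) + \left(\frac{1}{2} \cdot \frac{1}{26} + 104\right)\right)^{2} = \left(91 + \left(\frac{1}{52} + 104\right)\right)^{2} = \left(91 + \frac{5409}{52}\right)^{2} = \left(\frac{10141}{52}\right)^{2} = \frac{102839881}{2704}$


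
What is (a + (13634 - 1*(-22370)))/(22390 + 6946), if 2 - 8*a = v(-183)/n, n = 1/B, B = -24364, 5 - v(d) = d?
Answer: 2434233/117344 ≈ 20.744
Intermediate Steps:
v(d) = 5 - d
n = -1/24364 (n = 1/(-24364) = -1/24364 ≈ -4.1044e-5)
a = 2290217/4 (a = 1/4 - (5 - 1*(-183))/(8*(-1/24364)) = 1/4 - (5 + 183)*(-24364)/8 = 1/4 - 47*(-24364)/2 = 1/4 - 1/8*(-4580432) = 1/4 + 572554 = 2290217/4 ≈ 5.7255e+5)
(a + (13634 - 1*(-22370)))/(22390 + 6946) = (2290217/4 + (13634 - 1*(-22370)))/(22390 + 6946) = (2290217/4 + (13634 + 22370))/29336 = (2290217/4 + 36004)*(1/29336) = (2434233/4)*(1/29336) = 2434233/117344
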